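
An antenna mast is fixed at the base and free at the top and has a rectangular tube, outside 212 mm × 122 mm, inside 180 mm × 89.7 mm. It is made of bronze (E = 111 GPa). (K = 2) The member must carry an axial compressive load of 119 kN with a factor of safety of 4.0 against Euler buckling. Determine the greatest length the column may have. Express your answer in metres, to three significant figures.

L_max ≈ 3.50 m

Weak-axis I_min = (h_o·b_o³ − h_i·b_i³)/12 with b_o = 122, b_i = 89.70 mm (shorter outer/inner sides).
I_min = (212×122³ − 180.0×89.70³)/12 = 2.125×10^7 mm⁴
I = 2.125×10^-5 m⁴
Required critical load P_cr = n·P = 4.0 × 119 = 476.0 kN = 4.760×10^5 N
From P_cr = π²EI/(K·L)²:  L = (1/K)·√(π²EI/P_cr) = (1/2)·√(π²×1.11×10^11×2.125×10^-5/4.760×10^5)
L = 3.50 m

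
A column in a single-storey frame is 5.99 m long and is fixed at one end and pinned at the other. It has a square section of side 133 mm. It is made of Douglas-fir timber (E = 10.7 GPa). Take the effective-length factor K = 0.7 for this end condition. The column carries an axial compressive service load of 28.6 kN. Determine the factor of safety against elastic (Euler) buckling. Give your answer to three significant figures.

I = a⁴/12 = 133⁴/12 = 2.608×10^7 mm⁴
I = 2.608×10^7 mm⁴ = 2.608×10^-5 m⁴
Effective length L_e = K·L = 0.7 × 5.99 = 4.193 m
P_cr = π²EI / L_e² = π² × 10.7×10⁹ × 2.608×10^-5 / 4.193² = 1.566×10^5 N
Factor of safety n = P_cr / P = 156.62 / 28.6 = 5.48

n ≈ 5.48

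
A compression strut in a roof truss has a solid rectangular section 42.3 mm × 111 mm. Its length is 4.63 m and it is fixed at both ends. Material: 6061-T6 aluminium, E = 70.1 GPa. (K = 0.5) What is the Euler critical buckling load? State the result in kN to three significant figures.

P_cr ≈ 90.4 kN

Buckling occurs about the weak axis: I_min = h·b³/12 with b = 42.3 mm (the shorter side).
I_min = 111×42.3³/12 = 7.001×10^5 mm⁴
I = 7.001×10^5 mm⁴ = 7.001×10^-7 m⁴
Effective length L_e = K·L = 0.5 × 4.63 = 2.315 m
P_cr = π²EI / L_e² = π² × 70.1×10⁹ × 7.001×10^-7 / 2.315² = 9.038×10^4 N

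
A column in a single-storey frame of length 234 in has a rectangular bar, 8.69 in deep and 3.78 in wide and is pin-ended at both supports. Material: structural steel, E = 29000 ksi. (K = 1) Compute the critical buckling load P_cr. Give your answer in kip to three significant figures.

P_cr ≈ 204 kip

Buckling occurs about the weak axis: I_min = h·b³/12 with b = 3.78 in (the shorter side).
I_min = 8.69×3.78³/12 = 39.11 in⁴
Effective length L_e = K·L = 1 × 234 = 234.0 in
P_cr = π²EI / L_e² = π² × 29000×10³ × 39.11 / 234.0² = 2.044×10^5 lb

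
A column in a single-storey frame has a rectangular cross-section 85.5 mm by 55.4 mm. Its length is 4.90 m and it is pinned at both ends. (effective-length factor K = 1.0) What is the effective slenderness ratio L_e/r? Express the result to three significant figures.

Buckling occurs about the weak axis: I_min = h·b³/12 with b = 55.4 mm (the shorter side).
I_min = 85.5×55.4³/12 = 1.211×10^6 mm⁴
A = 4.737×10^3 mm²;  r_min = √(I/A) = √(1.211×10^6/4.737×10^3) = 15.99 mm
L_e = K·L = 1 × 4.90 m = 4.900 m = 4900.0 mm
λ = L_e / r_min = 4900.0 / 15.99 = 306

λ ≈ 306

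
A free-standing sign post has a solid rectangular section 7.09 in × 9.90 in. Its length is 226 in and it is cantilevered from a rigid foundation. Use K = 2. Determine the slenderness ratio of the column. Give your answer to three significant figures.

λ ≈ 221

Buckling occurs about the weak axis: I_min = h·b³/12 with b = 7.09 in (the shorter side).
I_min = 9.90×7.09³/12 = 294.0 in⁴
A = 70.19 in²;  r_min = √(I/A) = √(294.0/70.19) = 2.047 in
L_e = K·L = 2 × 226 = 452.0 in
λ = L_e / r_min = 452.00 / 2.047 = 221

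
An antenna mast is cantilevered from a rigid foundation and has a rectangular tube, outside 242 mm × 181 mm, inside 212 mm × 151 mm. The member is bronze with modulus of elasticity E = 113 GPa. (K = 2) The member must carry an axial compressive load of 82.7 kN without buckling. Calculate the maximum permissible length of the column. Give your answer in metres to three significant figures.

Weak-axis I_min = (h_o·b_o³ − h_i·b_i³)/12 with b_o = 181, b_i = 151.0 mm (shorter outer/inner sides).
I_min = (242×181³ − 212.0×151.0³)/12 = 5.876×10^7 mm⁴
I = 5.876×10^-5 m⁴
At the buckling limit P_cr = P = 8.270×10^4 N
From P_cr = π²EI/(K·L)²:  L = (1/K)·√(π²EI/P_cr) = (1/2)·√(π²×1.13×10^11×5.876×10^-5/8.270×10^4)
L = 14.1 m

L_max ≈ 14.1 m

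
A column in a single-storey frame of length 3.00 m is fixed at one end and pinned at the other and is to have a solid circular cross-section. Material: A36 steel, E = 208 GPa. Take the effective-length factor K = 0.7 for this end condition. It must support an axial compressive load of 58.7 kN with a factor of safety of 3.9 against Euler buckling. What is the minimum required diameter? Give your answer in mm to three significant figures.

d ≈ 56.3 mm

Required P_cr = n·P = 3.9 × 58.7 = 228.9 kN
L_e = K·L = 0.7 × 3.00 = 2.100 m
Required I = P_cr·L_e²/(π²E) = 2.289×10^5 × 2.100² / (π² × 2.08×10^11) = 4.918×10^-7 m⁴
I_req = 4.918×10^5 mm⁴
Solid circle: I = πd⁴/64  ⇒  d = (64I/π)^(1/4) = (64×4.918×10^5/π)^(1/4) = 56.3 mm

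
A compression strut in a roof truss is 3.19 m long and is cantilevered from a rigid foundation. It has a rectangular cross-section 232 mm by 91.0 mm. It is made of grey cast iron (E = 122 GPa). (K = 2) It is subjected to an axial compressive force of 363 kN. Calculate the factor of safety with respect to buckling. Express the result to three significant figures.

Buckling occurs about the weak axis: I_min = h·b³/12 with b = 91.0 mm (the shorter side).
I_min = 232×91.0³/12 = 1.457×10^7 mm⁴
I = 1.457×10^7 mm⁴ = 1.457×10^-5 m⁴
Effective length L_e = K·L = 2 × 3.19 = 6.380 m
P_cr = π²EI / L_e² = π² × 122×10⁹ × 1.457×10^-5 / 6.380² = 4.310×10^5 N
Factor of safety n = P_cr / P = 430.97 / 363 = 1.19

n ≈ 1.19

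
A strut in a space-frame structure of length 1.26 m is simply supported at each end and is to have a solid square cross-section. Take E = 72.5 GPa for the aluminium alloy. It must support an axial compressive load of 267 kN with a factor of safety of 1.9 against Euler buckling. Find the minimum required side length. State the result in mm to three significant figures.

a ≈ 60.6 mm

Required P_cr = n·P = 1.9 × 267 = 507.3 kN
L_e = K·L = 1 × 1.26 = 1.260 m
Required I = P_cr·L_e²/(π²E) = 5.073×10^5 × 1.260² / (π² × 7.25×10^10) = 1.126×10^-6 m⁴
I_req = 1.126×10^6 mm⁴
Solid square: I = a⁴/12  ⇒  a = (12I)^(1/4) = (12×1.126×10^6)^(1/4) = 60.6 mm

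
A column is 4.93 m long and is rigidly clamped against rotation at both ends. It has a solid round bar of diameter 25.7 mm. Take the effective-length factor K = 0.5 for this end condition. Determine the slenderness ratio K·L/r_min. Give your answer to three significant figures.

λ ≈ 384

For a solid circle r = d/4 = 25.7/4 = 6.425 mm
L_e = K·L = 0.5 × 4.93 m = 2.465 m = 2465.0 mm
λ = L_e / r_min = 2465.0 / 6.425 = 384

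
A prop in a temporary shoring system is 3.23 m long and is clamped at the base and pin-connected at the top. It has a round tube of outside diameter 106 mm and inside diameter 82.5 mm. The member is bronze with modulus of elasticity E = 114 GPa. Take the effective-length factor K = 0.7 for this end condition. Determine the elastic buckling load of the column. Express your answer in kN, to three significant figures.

d_o = 106 mm, d_i = 82.5 mm
I = π(d_o⁴ − d_i⁴)/64 = π(106⁴ − 82.50⁴)/64 = 3.923×10^6 mm⁴
I = 3.923×10^6 mm⁴ = 3.923×10^-6 m⁴
Effective length L_e = K·L = 0.7 × 3.23 = 2.261 m
P_cr = π²EI / L_e² = π² × 114×10⁹ × 3.923×10^-6 / 2.261² = 8.635×10^5 N

P_cr ≈ 863 kN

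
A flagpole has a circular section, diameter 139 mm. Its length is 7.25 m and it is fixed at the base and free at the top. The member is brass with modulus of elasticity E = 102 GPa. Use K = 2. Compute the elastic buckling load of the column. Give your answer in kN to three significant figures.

I = πd⁴/64 = π×139⁴/64 = 1.832×10^7 mm⁴
I = 1.832×10^7 mm⁴ = 1.832×10^-5 m⁴
Effective length L_e = K·L = 2 × 7.25 = 14.50 m
P_cr = π²EI / L_e² = π² × 102×10⁹ × 1.832×10^-5 / 14.50² = 8.774×10^4 N

P_cr ≈ 87.7 kN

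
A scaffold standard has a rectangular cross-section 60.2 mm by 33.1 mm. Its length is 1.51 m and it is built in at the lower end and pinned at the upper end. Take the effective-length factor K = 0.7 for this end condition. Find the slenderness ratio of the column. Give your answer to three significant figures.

Buckling occurs about the weak axis: I_min = h·b³/12 with b = 33.1 mm (the shorter side).
I_min = 60.2×33.1³/12 = 1.819×10^5 mm⁴
A = 1.993×10^3 mm²;  r_min = √(I/A) = √(1.819×10^5/1.993×10^3) = 9.555 mm
L_e = K·L = 0.7 × 1.51 m = 1.057 m = 1057.0 mm
λ = L_e / r_min = 1057.0 / 9.555 = 111

λ ≈ 111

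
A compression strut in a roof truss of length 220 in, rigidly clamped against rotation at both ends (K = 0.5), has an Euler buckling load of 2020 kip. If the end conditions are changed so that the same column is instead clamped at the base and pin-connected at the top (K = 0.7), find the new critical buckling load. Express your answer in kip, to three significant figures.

P_cr ≈ 1030 kip

P_cr ∝ 1/K², so P_cr,new = P_cr,old × (K_old/K_new)² = 2020 × (0.5/0.7)²
= 2020 × 0.5102 = 1030 kip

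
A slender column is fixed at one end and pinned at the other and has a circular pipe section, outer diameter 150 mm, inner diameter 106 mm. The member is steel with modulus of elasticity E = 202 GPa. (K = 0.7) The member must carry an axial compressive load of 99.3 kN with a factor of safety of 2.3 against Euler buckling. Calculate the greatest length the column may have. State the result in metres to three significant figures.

L_max ≈ 18.2 m

d_o = 150 mm, d_i = 106 mm
I = π(d_o⁴ − d_i⁴)/64 = π(150⁴ − 106.0⁴)/64 = 1.865×10^7 mm⁴
I = 1.865×10^-5 m⁴
Required critical load P_cr = n·P = 2.3 × 99.3 = 228.4 kN = 2.284×10^5 N
From P_cr = π²EI/(K·L)²:  L = (1/K)·√(π²EI/P_cr) = (1/0.7)·√(π²×2.02×10^11×1.865×10^-5/2.284×10^5)
L = 18.2 m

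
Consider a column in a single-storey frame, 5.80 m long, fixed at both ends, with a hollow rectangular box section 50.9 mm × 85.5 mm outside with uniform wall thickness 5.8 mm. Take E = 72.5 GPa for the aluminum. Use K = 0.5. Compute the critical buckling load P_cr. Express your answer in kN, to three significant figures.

Inner dimensions: h_i = 85.5 − 2×5.8 = 73.90 mm, b_i = 50.9 − 2×5.8 = 39.30 mm
Weak-axis I_min = (h_o·b_o³ − h_i·b_i³)/12 with b_o = 50.9, b_i = 39.30 mm (shorter outer/inner sides).
I_min = (85.5×50.9³ − 73.90×39.30³)/12 = 5.658×10^5 mm⁴
I = 5.658×10^5 mm⁴ = 5.658×10^-7 m⁴
Effective length L_e = K·L = 0.5 × 5.80 = 2.900 m
P_cr = π²EI / L_e² = π² × 72.5×10⁹ × 5.658×10^-7 / 2.900² = 4.814×10^4 N

P_cr ≈ 48.1 kN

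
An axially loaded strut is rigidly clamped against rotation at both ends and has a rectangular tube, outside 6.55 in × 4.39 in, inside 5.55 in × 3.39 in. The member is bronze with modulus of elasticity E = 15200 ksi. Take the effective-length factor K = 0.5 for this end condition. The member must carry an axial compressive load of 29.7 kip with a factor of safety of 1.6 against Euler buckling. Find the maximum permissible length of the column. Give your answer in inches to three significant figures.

Weak-axis I_min = (h_o·b_o³ − h_i·b_i³)/12 with b_o = 4.39, b_i = 3.390 in (shorter outer/inner sides).
I_min = (6.55×4.39³ − 5.550×3.390³)/12 = 28.16 in⁴
Required critical load P_cr = n·P = 1.6 × 29.7 = 47.52 kip = 4.752×10^4 lb
From P_cr = π²EI/(K·L)²:  L = (1/K)·√(π²EI/P_cr) = (1/0.5)·√(π²×1.52×10^7×28.16/4.752×10^4)
L = 596 in

L_max ≈ 596 in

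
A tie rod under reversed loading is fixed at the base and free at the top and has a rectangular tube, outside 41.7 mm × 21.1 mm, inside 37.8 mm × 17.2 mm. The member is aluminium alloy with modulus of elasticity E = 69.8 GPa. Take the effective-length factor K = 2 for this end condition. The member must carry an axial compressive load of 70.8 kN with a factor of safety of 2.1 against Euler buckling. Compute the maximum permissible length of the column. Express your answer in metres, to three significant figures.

L_max ≈ 0.139 m

Weak-axis I_min = (h_o·b_o³ − h_i·b_i³)/12 with b_o = 21.1, b_i = 17.20 mm (shorter outer/inner sides).
I_min = (41.7×21.1³ − 37.80×17.20³)/12 = 1.662×10^4 mm⁴
I = 1.662×10^-8 m⁴
Required critical load P_cr = n·P = 2.1 × 70.8 = 148.7 kN = 1.487×10^5 N
From P_cr = π²EI/(K·L)²:  L = (1/K)·√(π²EI/P_cr) = (1/2)·√(π²×6.98×10^10×1.662×10^-8/1.487×10^5)
L = 0.139 m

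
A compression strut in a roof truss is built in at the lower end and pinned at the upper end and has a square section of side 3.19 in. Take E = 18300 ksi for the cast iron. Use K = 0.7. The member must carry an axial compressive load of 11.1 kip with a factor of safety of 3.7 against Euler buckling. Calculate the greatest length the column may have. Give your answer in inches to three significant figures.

I = a⁴/12 = 3.19⁴/12 = 8.629 in⁴
Required critical load P_cr = n·P = 3.7 × 11.1 = 41.07 kip = 4.107×10^4 lb
From P_cr = π²EI/(K·L)²:  L = (1/K)·√(π²EI/P_cr) = (1/0.7)·√(π²×1.83×10^7×8.629/4.107×10^4)
L = 278 in

L_max ≈ 278 in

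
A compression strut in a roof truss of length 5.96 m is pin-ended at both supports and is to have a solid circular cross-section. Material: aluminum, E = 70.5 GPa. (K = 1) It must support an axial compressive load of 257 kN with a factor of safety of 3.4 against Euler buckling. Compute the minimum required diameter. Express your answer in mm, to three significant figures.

d ≈ 174 mm

Required P_cr = n·P = 3.4 × 257 = 873.8 kN
L_e = K·L = 1 × 5.96 = 5.960 m
Required I = P_cr·L_e²/(π²E) = 8.738×10^5 × 5.960² / (π² × 7.05×10^10) = 4.461×10^-5 m⁴
I_req = 4.461×10^7 mm⁴
Solid circle: I = πd⁴/64  ⇒  d = (64I/π)^(1/4) = (64×4.461×10^7/π)^(1/4) = 174 mm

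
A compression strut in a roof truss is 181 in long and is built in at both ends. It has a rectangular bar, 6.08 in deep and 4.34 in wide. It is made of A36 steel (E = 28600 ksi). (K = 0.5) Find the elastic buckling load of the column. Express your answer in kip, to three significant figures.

Buckling occurs about the weak axis: I_min = h·b³/12 with b = 4.34 in (the shorter side).
I_min = 6.08×4.34³/12 = 41.42 in⁴
Effective length L_e = K·L = 0.5 × 181 = 90.50 in
P_cr = π²EI / L_e² = π² × 28600×10³ × 41.42 / 90.50² = 1.427×10^6 lb

P_cr ≈ 1430 kip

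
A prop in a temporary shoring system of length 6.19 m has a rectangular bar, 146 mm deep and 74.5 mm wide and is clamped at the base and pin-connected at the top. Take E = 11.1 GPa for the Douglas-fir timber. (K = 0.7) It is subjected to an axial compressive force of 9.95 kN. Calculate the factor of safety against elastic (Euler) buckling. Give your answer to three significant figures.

Buckling occurs about the weak axis: I_min = h·b³/12 with b = 74.5 mm (the shorter side).
I_min = 146×74.5³/12 = 5.031×10^6 mm⁴
I = 5.031×10^6 mm⁴ = 5.031×10^-6 m⁴
Effective length L_e = K·L = 0.7 × 6.19 = 4.333 m
P_cr = π²EI / L_e² = π² × 11.1×10⁹ × 5.031×10^-6 / 4.333² = 2.936×10^4 N
Factor of safety n = P_cr / P = 29.355 / 9.95 = 2.95

n ≈ 2.95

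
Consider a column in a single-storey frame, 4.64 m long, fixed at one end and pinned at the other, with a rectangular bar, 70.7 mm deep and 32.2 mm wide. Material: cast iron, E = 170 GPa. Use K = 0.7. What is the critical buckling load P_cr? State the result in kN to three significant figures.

Buckling occurs about the weak axis: I_min = h·b³/12 with b = 32.2 mm (the shorter side).
I_min = 70.7×32.2³/12 = 1.967×10^5 mm⁴
I = 1.967×10^5 mm⁴ = 1.967×10^-7 m⁴
Effective length L_e = K·L = 0.7 × 4.64 = 3.248 m
P_cr = π²EI / L_e² = π² × 170×10⁹ × 1.967×10^-7 / 3.248² = 3.128×10^4 N

P_cr ≈ 31.3 kN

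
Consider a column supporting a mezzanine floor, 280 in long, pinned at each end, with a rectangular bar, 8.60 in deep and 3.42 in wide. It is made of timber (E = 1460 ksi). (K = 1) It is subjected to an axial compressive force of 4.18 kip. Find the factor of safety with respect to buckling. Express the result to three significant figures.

Buckling occurs about the weak axis: I_min = h·b³/12 with b = 3.42 in (the shorter side).
I_min = 8.60×3.42³/12 = 28.67 in⁴
Effective length L_e = K·L = 1 × 280 = 280.0 in
P_cr = π²EI / L_e² = π² × 1460×10³ × 28.67 / 280.0² = 5.269×10^3 lb
Factor of safety n = P_cr / P = 5.2690 / 4.18 = 1.26

n ≈ 1.26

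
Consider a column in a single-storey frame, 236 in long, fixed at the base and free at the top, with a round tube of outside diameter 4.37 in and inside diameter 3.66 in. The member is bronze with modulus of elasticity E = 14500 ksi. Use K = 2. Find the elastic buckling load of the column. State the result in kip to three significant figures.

P_cr ≈ 5.84 kip

d_o = 4.37 in, d_i = 3.66 in
I = π(d_o⁴ − d_i⁴)/64 = π(4.37⁴ − 3.660⁴)/64 = 9.093 in⁴
Effective length L_e = K·L = 2 × 236 = 472.0 in
P_cr = π²EI / L_e² = π² × 14500×10³ × 9.093 / 472.0² = 5.841×10^3 lb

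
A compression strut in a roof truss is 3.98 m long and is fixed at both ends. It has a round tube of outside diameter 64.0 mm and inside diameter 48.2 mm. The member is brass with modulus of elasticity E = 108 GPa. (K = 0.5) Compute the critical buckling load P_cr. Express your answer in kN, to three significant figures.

d_o = 64.0 mm, d_i = 48.2 mm
I = π(d_o⁴ − d_i⁴)/64 = π(64.0⁴ − 48.20⁴)/64 = 5.586×10^5 mm⁴
I = 5.586×10^5 mm⁴ = 5.586×10^-7 m⁴
Effective length L_e = K·L = 0.5 × 3.98 = 1.990 m
P_cr = π²EI / L_e² = π² × 108×10⁹ × 5.586×10^-7 / 1.990² = 1.504×10^5 N

P_cr ≈ 150 kN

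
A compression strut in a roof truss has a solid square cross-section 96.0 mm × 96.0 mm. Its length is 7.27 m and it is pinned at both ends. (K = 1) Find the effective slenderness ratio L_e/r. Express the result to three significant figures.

I = a⁴/12 = 96.0⁴/12 = 7.078×10^6 mm⁴
A = 9.216×10^3 mm²;  r_min = √(I/A) = √(7.078×10^6/9.216×10^3) = 27.71 mm
L_e = K·L = 1 × 7.27 m = 7.270 m = 7270.0 mm
λ = L_e / r_min = 7270.0 / 27.71 = 262

λ ≈ 262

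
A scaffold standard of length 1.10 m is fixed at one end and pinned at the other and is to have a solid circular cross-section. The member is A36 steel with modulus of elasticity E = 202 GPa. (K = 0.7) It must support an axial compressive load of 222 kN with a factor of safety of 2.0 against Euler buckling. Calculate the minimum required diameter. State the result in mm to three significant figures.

Required P_cr = n·P = 2.0 × 222 = 444.0 kN
L_e = K·L = 0.7 × 1.10 = 0.7700 m
Required I = P_cr·L_e²/(π²E) = 4.440×10^5 × 0.7700² / (π² × 2.02×10^11) = 1.320×10^-7 m⁴
I_req = 1.320×10^5 mm⁴
Solid circle: I = πd⁴/64  ⇒  d = (64I/π)^(1/4) = (64×1.320×10^5/π)^(1/4) = 40.5 mm

d ≈ 40.5 mm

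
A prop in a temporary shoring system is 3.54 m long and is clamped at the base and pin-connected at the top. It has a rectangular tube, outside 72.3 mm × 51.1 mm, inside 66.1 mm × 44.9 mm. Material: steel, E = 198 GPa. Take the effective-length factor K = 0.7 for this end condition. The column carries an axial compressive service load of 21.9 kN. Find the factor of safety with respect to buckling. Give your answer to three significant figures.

Weak-axis I_min = (h_o·b_o³ − h_i·b_i³)/12 with b_o = 51.1, b_i = 44.90 mm (shorter outer/inner sides).
I_min = (72.3×51.1³ − 66.10×44.90³)/12 = 3.053×10^5 mm⁴
I = 3.053×10^5 mm⁴ = 3.053×10^-7 m⁴
Effective length L_e = K·L = 0.7 × 3.54 = 2.478 m
P_cr = π²EI / L_e² = π² × 198×10⁹ × 3.053×10^-7 / 2.478² = 9.717×10^4 N
Factor of safety n = P_cr / P = 97.168 / 21.9 = 4.44

n ≈ 4.44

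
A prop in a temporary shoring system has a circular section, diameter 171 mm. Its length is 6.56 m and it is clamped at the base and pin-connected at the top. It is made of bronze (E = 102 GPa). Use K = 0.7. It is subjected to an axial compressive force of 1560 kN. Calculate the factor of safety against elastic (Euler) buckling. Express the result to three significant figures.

I = πd⁴/64 = π×171⁴/64 = 4.197×10^7 mm⁴
I = 4.197×10^7 mm⁴ = 4.197×10^-5 m⁴
Effective length L_e = K·L = 0.7 × 6.56 = 4.592 m
P_cr = π²EI / L_e² = π² × 102×10⁹ × 4.197×10^-5 / 4.592² = 2.004×10^6 N
Factor of safety n = P_cr / P = 2003.8 / 1560 = 1.28

n ≈ 1.28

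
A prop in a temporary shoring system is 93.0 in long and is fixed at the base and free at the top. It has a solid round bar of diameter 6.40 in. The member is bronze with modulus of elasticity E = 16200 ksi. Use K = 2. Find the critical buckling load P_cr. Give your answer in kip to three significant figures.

P_cr ≈ 381 kip

I = πd⁴/64 = π×6.40⁴/64 = 82.35 in⁴
Effective length L_e = K·L = 2 × 93.0 = 186.0 in
P_cr = π²EI / L_e² = π² × 16200×10³ × 82.35 / 186.0² = 3.806×10^5 lb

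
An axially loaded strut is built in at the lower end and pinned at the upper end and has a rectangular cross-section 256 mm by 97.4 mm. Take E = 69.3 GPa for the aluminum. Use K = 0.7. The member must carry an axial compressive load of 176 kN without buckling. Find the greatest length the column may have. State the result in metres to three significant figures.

Buckling occurs about the weak axis: I_min = h·b³/12 with b = 97.4 mm (the shorter side).
I_min = 256×97.4³/12 = 1.971×10^7 mm⁴
I = 1.971×10^-5 m⁴
At the buckling limit P_cr = P = 1.760×10^5 N
From P_cr = π²EI/(K·L)²:  L = (1/K)·√(π²EI/P_cr) = (1/0.7)·√(π²×6.93×10^10×1.971×10^-5/1.760×10^5)
L = 12.5 m

L_max ≈ 12.5 m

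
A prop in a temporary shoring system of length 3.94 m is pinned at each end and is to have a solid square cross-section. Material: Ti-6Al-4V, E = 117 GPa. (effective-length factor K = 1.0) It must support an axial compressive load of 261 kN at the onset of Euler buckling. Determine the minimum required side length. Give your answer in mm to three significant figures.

a ≈ 80.6 mm

L_e = K·L = 1 × 3.94 = 3.940 m
Required I = P_cr·L_e²/(π²E) = 2.610×10^5 × 3.940² / (π² × 1.17×10^11) = 3.509×10^-6 m⁴
I_req = 3.509×10^6 mm⁴
Solid square: I = a⁴/12  ⇒  a = (12I)^(1/4) = (12×3.509×10^6)^(1/4) = 80.6 mm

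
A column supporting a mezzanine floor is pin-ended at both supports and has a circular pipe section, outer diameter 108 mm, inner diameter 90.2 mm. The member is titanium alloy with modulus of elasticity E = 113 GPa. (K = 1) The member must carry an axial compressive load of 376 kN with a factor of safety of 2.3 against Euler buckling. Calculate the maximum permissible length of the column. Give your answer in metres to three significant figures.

L_max ≈ 2.10 m

d_o = 108 mm, d_i = 90.2 mm
I = π(d_o⁴ − d_i⁴)/64 = π(108⁴ − 90.20⁴)/64 = 3.429×10^6 mm⁴
I = 3.429×10^-6 m⁴
Required critical load P_cr = n·P = 2.3 × 376 = 864.8 kN = 8.648×10^5 N
From P_cr = π²EI/(K·L)²:  L = (1/K)·√(π²EI/P_cr) = (1/1)·√(π²×1.13×10^11×3.429×10^-6/8.648×10^5)
L = 2.10 m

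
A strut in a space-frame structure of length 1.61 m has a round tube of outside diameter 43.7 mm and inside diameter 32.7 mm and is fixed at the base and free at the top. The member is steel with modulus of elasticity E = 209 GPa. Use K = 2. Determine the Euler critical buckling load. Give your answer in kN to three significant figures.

P_cr ≈ 24.4 kN

d_o = 43.7 mm, d_i = 32.7 mm
I = π(d_o⁴ − d_i⁴)/64 = π(43.7⁴ − 32.70⁴)/64 = 1.229×10^5 mm⁴
I = 1.229×10^5 mm⁴ = 1.229×10^-7 m⁴
Effective length L_e = K·L = 2 × 1.61 = 3.220 m
P_cr = π²EI / L_e² = π² × 209×10⁹ × 1.229×10^-7 / 3.220² = 2.445×10^4 N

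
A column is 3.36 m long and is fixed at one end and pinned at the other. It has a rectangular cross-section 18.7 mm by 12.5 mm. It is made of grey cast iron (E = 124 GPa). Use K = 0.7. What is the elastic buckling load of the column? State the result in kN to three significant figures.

P_cr ≈ 0.673 kN

Buckling occurs about the weak axis: I_min = h·b³/12 with b = 12.5 mm (the shorter side).
I_min = 18.7×12.5³/12 = 3.044×10^3 mm⁴
I = 3.044×10^3 mm⁴ = 3.044×10^-9 m⁴
Effective length L_e = K·L = 0.7 × 3.36 = 2.352 m
P_cr = π²EI / L_e² = π² × 124×10⁹ × 3.044×10^-9 / 2.352² = 673.3 N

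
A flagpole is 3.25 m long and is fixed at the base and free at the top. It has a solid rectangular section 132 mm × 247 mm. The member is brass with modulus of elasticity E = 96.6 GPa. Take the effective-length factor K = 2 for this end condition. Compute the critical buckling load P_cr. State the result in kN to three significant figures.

P_cr ≈ 1070 kN

Buckling occurs about the weak axis: I_min = h·b³/12 with b = 132 mm (the shorter side).
I_min = 247×132³/12 = 4.734×10^7 mm⁴
I = 4.734×10^7 mm⁴ = 4.734×10^-5 m⁴
Effective length L_e = K·L = 2 × 3.25 = 6.500 m
P_cr = π²EI / L_e² = π² × 96.6×10⁹ × 4.734×10^-5 / 6.500² = 1.068×10^6 N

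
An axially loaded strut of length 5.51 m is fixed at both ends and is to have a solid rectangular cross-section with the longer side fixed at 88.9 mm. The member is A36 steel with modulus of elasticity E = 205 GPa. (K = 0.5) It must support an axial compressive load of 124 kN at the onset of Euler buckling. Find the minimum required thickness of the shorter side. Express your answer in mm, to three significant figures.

L_e = K·L = 0.5 × 5.51 = 2.755 m
Required I = P_cr·L_e²/(π²E) = 1.240×10^5 × 2.755² / (π² × 2.05×10^11) = 4.652×10^-7 m⁴
I_req = 4.652×10^5 mm⁴
Rectangle, weak axis: I_min = h·b³/12 with h = 88.9 mm fixed  ⇒  b = (12I/h)^(1/3) = 39.7 mm

b ≈ 39.7 mm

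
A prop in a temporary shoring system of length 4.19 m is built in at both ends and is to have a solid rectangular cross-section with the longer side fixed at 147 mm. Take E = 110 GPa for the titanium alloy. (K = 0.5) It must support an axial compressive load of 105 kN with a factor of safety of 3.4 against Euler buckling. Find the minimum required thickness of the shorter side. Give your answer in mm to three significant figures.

Required P_cr = n·P = 3.4 × 105 = 357.0 kN
L_e = K·L = 0.5 × 4.19 = 2.095 m
Required I = P_cr·L_e²/(π²E) = 3.570×10^5 × 2.095² / (π² × 1.10×10^11) = 1.443×10^-6 m⁴
I_req = 1.443×10^6 mm⁴
Rectangle, weak axis: I_min = h·b³/12 with h = 147 mm fixed  ⇒  b = (12I/h)^(1/3) = 49.0 mm

b ≈ 49.0 mm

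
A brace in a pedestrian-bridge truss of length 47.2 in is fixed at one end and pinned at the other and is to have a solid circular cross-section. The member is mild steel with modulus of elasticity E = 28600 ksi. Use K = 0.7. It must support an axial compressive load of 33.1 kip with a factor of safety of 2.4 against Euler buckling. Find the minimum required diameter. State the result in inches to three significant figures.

Required P_cr = n·P = 2.4 × 33.1 = 79.44 kip
L_e = K·L = 0.7 × 47.2 = 33.04 in
Required I = P_cr·L_e²/(π²E) = 7.944×10^4 × 33.04² / (π² × 2.86×10^7) = 0.3072 in⁴
Solid circle: I = πd⁴/64  ⇒  d = (64I/π)^(1/4) = (64×0.3072/π)^(1/4) = 1.58 in

d ≈ 1.58 in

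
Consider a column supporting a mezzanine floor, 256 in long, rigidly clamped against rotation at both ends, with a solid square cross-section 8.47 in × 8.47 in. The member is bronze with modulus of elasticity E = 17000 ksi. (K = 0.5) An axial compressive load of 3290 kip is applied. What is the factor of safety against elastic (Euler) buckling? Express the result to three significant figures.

n ≈ 1.34

I = a⁴/12 = 8.47⁴/12 = 428.9 in⁴
Effective length L_e = K·L = 0.5 × 256 = 128.0 in
P_cr = π²EI / L_e² = π² × 17000×10³ × 428.9 / 128.0² = 4.392×10^6 lb
Factor of safety n = P_cr / P = 4392.2 / 3290 = 1.34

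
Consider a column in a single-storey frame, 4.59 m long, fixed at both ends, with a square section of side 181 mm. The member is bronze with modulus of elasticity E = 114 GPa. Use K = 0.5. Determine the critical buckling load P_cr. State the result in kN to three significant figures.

P_cr ≈ 19100 kN

I = a⁴/12 = 181⁴/12 = 8.944×10^7 mm⁴
I = 8.944×10^7 mm⁴ = 8.944×10^-5 m⁴
Effective length L_e = K·L = 0.5 × 4.59 = 2.295 m
P_cr = π²EI / L_e² = π² × 114×10⁹ × 8.944×10^-5 / 2.295² = 1.911×10^7 N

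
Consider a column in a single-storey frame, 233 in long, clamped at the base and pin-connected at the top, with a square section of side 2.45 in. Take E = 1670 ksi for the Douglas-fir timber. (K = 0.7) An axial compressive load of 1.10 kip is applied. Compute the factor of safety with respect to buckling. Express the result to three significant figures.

n ≈ 1.69

I = a⁴/12 = 2.45⁴/12 = 3.003 in⁴
Effective length L_e = K·L = 0.7 × 233 = 163.1 in
P_cr = π²EI / L_e² = π² × 1670×10³ × 3.003 / 163.1² = 1.860×10^3 lb
Factor of safety n = P_cr / P = 1.8603 / 1.10 = 1.69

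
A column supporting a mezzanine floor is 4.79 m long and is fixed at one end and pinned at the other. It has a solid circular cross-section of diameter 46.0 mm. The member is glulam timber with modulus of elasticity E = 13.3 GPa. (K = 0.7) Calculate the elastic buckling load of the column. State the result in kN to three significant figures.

P_cr ≈ 2.57 kN

I = πd⁴/64 = π×46.0⁴/64 = 2.198×10^5 mm⁴
I = 2.198×10^5 mm⁴ = 2.198×10^-7 m⁴
Effective length L_e = K·L = 0.7 × 4.79 = 3.353 m
P_cr = π²EI / L_e² = π² × 13.3×10⁹ × 2.198×10^-7 / 3.353² = 2.566×10^3 N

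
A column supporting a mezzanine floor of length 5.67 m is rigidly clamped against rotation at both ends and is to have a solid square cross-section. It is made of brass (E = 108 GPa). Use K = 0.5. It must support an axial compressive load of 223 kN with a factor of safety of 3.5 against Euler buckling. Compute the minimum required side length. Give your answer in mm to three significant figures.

a ≈ 91.7 mm

Required P_cr = n·P = 3.5 × 223 = 780.5 kN
L_e = K·L = 0.5 × 5.67 = 2.835 m
Required I = P_cr·L_e²/(π²E) = 7.805×10^5 × 2.835² / (π² × 1.08×10^11) = 5.885×10^-6 m⁴
I_req = 5.885×10^6 mm⁴
Solid square: I = a⁴/12  ⇒  a = (12I)^(1/4) = (12×5.885×10^6)^(1/4) = 91.7 mm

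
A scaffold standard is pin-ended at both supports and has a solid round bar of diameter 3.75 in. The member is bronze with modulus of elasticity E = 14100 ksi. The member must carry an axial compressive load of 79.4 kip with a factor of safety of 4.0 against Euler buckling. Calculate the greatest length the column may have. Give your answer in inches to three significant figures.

L_max ≈ 65.2 in

I = πd⁴/64 = π×3.75⁴/64 = 9.707 in⁴
Required critical load P_cr = n·P = 4.0 × 79.4 = 317.6 kip = 3.176×10^5 lb
From P_cr = π²EI/(K·L)²:  L = (1/K)·√(π²EI/P_cr) = (1/1)·√(π²×1.41×10^7×9.707/3.176×10^5)
L = 65.2 in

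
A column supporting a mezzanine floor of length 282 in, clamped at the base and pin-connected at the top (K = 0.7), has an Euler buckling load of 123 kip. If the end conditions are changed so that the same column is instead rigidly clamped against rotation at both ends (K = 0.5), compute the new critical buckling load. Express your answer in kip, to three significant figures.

P_cr ≈ 241 kip

P_cr ∝ 1/K², so P_cr,new = P_cr,old × (K_old/K_new)² = 123 × (0.7/0.5)²
= 123 × 1.960 = 241 kip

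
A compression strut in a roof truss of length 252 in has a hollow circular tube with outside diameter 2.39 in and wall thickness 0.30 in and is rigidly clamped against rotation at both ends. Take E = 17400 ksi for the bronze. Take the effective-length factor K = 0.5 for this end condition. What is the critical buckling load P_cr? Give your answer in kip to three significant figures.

Inner diameter d_i = 2.39 − 2×0.30 = 1.790 in
I = π(d_o⁴ − d_i⁴)/64 = π(2.39⁴ − 1.790⁴)/64 = 1.098 in⁴
Effective length L_e = K·L = 0.5 × 252 = 126.0 in
P_cr = π²EI / L_e² = π² × 17400×10³ × 1.098 / 126.0² = 1.187×10^4 lb

P_cr ≈ 11.9 kip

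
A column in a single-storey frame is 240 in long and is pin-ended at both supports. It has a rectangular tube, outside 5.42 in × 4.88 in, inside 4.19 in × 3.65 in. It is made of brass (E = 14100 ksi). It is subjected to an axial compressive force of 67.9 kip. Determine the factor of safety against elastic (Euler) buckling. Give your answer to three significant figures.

n ≈ 1.26

Weak-axis I_min = (h_o·b_o³ − h_i·b_i³)/12 with b_o = 4.88, b_i = 3.650 in (shorter outer/inner sides).
I_min = (5.42×4.88³ − 4.190×3.650³)/12 = 35.51 in⁴
Effective length L_e = K·L = 1 × 240 = 240.0 in
P_cr = π²EI / L_e² = π² × 14100×10³ × 35.51 / 240.0² = 8.579×10^4 lb
Factor of safety n = P_cr / P = 85.795 / 67.9 = 1.26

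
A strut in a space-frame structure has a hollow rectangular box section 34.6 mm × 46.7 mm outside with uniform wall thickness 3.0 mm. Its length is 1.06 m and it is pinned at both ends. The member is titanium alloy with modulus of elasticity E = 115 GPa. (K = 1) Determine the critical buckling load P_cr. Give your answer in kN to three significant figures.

P_cr ≈ 82.7 kN

Inner dimensions: h_i = 46.7 − 2×3.0 = 40.70 mm, b_i = 34.6 − 2×3.0 = 28.60 mm
Weak-axis I_min = (h_o·b_o³ − h_i·b_i³)/12 with b_o = 34.6, b_i = 28.60 mm (shorter outer/inner sides).
I_min = (46.7×34.6³ − 40.70×28.60³)/12 = 8.186×10^4 mm⁴
I = 8.186×10^4 mm⁴ = 8.186×10^-8 m⁴
Effective length L_e = K·L = 1 × 1.06 = 1.060 m
P_cr = π²EI / L_e² = π² × 115×10⁹ × 8.186×10^-8 / 1.060² = 8.269×10^4 N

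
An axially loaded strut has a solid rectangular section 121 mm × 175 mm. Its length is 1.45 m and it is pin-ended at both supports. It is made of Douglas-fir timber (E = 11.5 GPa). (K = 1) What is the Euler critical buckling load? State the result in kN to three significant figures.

P_cr ≈ 1390 kN

Buckling occurs about the weak axis: I_min = h·b³/12 with b = 121 mm (the shorter side).
I_min = 175×121³/12 = 2.584×10^7 mm⁴
I = 2.584×10^7 mm⁴ = 2.584×10^-5 m⁴
Effective length L_e = K·L = 1 × 1.45 = 1.450 m
P_cr = π²EI / L_e² = π² × 11.5×10⁹ × 2.584×10^-5 / 1.450² = 1.395×10^6 N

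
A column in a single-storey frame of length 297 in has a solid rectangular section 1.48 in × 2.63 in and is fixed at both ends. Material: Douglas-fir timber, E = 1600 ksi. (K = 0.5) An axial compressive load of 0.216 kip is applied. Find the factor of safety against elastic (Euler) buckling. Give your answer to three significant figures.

n ≈ 2.36

Buckling occurs about the weak axis: I_min = h·b³/12 with b = 1.48 in (the shorter side).
I_min = 2.63×1.48³/12 = 0.7105 in⁴
Effective length L_e = K·L = 0.5 × 297 = 148.5 in
P_cr = π²EI / L_e² = π² × 1600×10³ × 0.7105 / 148.5² = 508.8 lb
Factor of safety n = P_cr / P = 0.50878 / 0.216 = 2.36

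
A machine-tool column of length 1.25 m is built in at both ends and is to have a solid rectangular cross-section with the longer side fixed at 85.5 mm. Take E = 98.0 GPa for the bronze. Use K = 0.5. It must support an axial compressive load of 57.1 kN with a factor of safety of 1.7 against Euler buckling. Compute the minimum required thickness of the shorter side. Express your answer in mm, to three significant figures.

Required P_cr = n·P = 1.7 × 57.1 = 97.07 kN
L_e = K·L = 0.5 × 1.25 = 0.6250 m
Required I = P_cr·L_e²/(π²E) = 9.707×10^4 × 0.6250² / (π² × 9.80×10^10) = 3.920×10^-8 m⁴
I_req = 3.920×10^4 mm⁴
Rectangle, weak axis: I_min = h·b³/12 with h = 85.5 mm fixed  ⇒  b = (12I/h)^(1/3) = 17.7 mm

b ≈ 17.7 mm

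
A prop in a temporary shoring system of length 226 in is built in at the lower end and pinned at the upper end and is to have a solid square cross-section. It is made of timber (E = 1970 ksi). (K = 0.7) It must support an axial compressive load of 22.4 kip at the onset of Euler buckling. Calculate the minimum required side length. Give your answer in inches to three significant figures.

L_e = K·L = 0.7 × 226 = 158.2 in
Required I = P_cr·L_e²/(π²E) = 2.240×10^4 × 158.2² / (π² × 1.97×10^6) = 28.83 in⁴
Solid square: I = a⁴/12  ⇒  a = (12I)^(1/4) = (12×28.83)^(1/4) = 4.31 in

a ≈ 4.31 in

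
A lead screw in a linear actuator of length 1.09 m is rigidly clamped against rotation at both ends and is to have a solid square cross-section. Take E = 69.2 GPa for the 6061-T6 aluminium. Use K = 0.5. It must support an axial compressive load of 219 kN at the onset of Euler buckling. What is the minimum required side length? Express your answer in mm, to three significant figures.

L_e = K·L = 0.5 × 1.09 = 0.5450 m
Required I = P_cr·L_e²/(π²E) = 2.190×10^5 × 0.5450² / (π² × 6.92×10^10) = 9.524×10^-8 m⁴
I_req = 9.524×10^4 mm⁴
Solid square: I = a⁴/12  ⇒  a = (12I)^(1/4) = (12×9.524×10^4)^(1/4) = 32.7 mm

a ≈ 32.7 mm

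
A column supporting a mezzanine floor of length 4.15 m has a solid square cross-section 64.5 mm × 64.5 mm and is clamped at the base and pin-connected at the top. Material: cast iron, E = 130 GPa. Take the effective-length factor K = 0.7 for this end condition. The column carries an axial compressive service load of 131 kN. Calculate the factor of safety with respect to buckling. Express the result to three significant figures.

I = a⁴/12 = 64.5⁴/12 = 1.442×10^6 mm⁴
I = 1.442×10^6 mm⁴ = 1.442×10^-6 m⁴
Effective length L_e = K·L = 0.7 × 4.15 = 2.905 m
P_cr = π²EI / L_e² = π² × 130×10⁹ × 1.442×10^-6 / 2.905² = 2.193×10^5 N
Factor of safety n = P_cr / P = 219.28 / 131 = 1.67

n ≈ 1.67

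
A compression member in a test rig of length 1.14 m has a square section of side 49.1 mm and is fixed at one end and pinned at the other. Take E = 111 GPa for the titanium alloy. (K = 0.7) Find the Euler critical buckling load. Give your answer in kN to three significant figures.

I = a⁴/12 = 49.1⁴/12 = 4.843×10^5 mm⁴
I = 4.843×10^5 mm⁴ = 4.843×10^-7 m⁴
Effective length L_e = K·L = 0.7 × 1.14 = 0.7980 m
P_cr = π²EI / L_e² = π² × 111×10⁹ × 4.843×10^-7 / 0.7980² = 8.332×10^5 N

P_cr ≈ 833 kN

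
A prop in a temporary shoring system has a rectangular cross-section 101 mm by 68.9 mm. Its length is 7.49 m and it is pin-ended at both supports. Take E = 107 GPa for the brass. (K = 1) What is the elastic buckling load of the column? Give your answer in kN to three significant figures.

Buckling occurs about the weak axis: I_min = h·b³/12 with b = 68.9 mm (the shorter side).
I_min = 101×68.9³/12 = 2.753×10^6 mm⁴
I = 2.753×10^6 mm⁴ = 2.753×10^-6 m⁴
Effective length L_e = K·L = 1 × 7.49 = 7.490 m
P_cr = π²EI / L_e² = π² × 107×10⁹ × 2.753×10^-6 / 7.490² = 5.182×10^4 N

P_cr ≈ 51.8 kN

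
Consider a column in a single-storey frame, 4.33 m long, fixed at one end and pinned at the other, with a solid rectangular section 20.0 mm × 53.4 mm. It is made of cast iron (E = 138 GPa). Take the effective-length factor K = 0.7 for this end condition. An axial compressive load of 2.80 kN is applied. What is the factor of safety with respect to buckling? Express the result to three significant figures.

n ≈ 1.88

Buckling occurs about the weak axis: I_min = h·b³/12 with b = 20.0 mm (the shorter side).
I_min = 53.4×20.0³/12 = 3.560×10^4 mm⁴
I = 3.560×10^4 mm⁴ = 3.560×10^-8 m⁴
Effective length L_e = K·L = 0.7 × 4.33 = 3.031 m
P_cr = π²EI / L_e² = π² × 138×10⁹ × 3.560×10^-8 / 3.031² = 5.278×10^3 N
Factor of safety n = P_cr / P = 5.2778 / 2.80 = 1.88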